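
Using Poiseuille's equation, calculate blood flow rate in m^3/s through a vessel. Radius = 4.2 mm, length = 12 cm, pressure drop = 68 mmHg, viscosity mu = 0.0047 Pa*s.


Q = pi*r^4*dP / (8*mu*L)
r = 0.0042 m, L = 0.12 m
dP = 68 mmHg = 9065.896 Pa
Q = 0.001964 m^3/s


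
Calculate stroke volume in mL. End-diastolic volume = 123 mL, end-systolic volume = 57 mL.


SV = EDV - ESV
SV = 123 - 57
SV = 66 mL


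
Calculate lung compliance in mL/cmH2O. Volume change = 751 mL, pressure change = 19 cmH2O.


C = dV / dP
C = 751 / 19
C = 39.53 mL/cmH2O


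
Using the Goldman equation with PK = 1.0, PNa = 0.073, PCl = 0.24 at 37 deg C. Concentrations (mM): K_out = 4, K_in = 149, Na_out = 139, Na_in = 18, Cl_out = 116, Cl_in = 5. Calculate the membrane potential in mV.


Vm = (RT/F)*ln((PK*Ko + PNa*Nao + PCl*Cli)/(PK*Ki + PNa*Nai + PCl*Clo))
Numer = 15.347, Denom = 178.154
Vm = -65.52 mV


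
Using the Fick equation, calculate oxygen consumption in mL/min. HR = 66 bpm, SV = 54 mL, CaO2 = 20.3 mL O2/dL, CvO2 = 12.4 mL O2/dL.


CO = HR*SV = 66*54/1000 = 3.564 L/min
a-v O2 diff = 20.3 - 12.4 = 7.9 mL/dL
VO2 = CO * (CaO2-CvO2) * 10 dL/L
VO2 = 3.564 * 7.9 * 10
VO2 = 281.6 mL/min


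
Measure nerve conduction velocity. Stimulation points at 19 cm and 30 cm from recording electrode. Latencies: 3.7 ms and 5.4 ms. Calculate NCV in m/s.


Distance = (30 - 19) / 100 = 0.11 m
dt = (5.4 - 3.7) / 1000 = 0.0017 s
NCV = dist / dt = 64.71 m/s


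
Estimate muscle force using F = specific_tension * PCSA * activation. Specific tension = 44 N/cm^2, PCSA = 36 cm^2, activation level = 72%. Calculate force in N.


F = sigma * PCSA * activation
F = 44 * 36 * 0.72
F = 1140 N


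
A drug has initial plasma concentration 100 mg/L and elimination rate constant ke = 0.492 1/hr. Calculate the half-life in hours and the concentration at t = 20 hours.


t_half = ln(2) / ke = 0.693147 / 0.492 = 1.409 hr
C(t) = C0 * exp(-ke*t) = 100 * exp(-0.492*20)
C(20) = 0.005328 mg/L


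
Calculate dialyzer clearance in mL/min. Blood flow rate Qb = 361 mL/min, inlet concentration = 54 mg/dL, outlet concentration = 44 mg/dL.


K = Qb * (Cb_in - Cb_out) / Cb_in
K = 361 * (54 - 44) / 54
K = 66.85 mL/min


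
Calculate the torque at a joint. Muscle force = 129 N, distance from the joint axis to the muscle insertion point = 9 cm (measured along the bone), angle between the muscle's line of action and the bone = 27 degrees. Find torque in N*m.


Torque = F * d * sin(theta)   (moment arm = d*sin(theta))
d = 9 cm = 0.09 m
Torque = 129 * 0.09 * sin(27)
Torque = 5.271 N*m


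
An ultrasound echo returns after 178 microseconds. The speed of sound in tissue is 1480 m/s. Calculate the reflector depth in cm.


depth = c * t / 2
t = 178 us = 1.7800e-04 s
depth = 1480 * 1.7800e-04 / 2
depth = 0.13172 m = 13.172 cm


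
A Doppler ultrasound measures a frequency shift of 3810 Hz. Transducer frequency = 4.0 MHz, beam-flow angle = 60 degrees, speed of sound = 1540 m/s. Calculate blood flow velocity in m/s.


v = fd * c / (2 * f0 * cos(theta))
v = 3810 * 1540 / (2 * 4.0000e+06 * cos(60))
v = 1.467 m/s


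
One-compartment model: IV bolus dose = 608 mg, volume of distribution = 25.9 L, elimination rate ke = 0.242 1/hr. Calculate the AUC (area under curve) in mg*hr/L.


C0 = Dose/Vd = 608/25.9 = 23.4749 mg/L
AUC = C0/ke = 23.4749/0.242
AUC = 97 mg*hr/L


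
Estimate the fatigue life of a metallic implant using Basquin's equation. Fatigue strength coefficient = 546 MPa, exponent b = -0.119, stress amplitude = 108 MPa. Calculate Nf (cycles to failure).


sigma_a = sigma_f' * (2Nf)^b
2Nf = (sigma_a/sigma_f')^(1/b)
2Nf = (108/546)^(1/-0.119)
2Nf = 820397.38
Nf = 4.102e+05


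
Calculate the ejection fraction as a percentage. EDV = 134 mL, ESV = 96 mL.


SV = EDV - ESV = 134 - 96 = 38 mL
EF = SV/EDV * 100 = 38/134 * 100
EF = 28.36%


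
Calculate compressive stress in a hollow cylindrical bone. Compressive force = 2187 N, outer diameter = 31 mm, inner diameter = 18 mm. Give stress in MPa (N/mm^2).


A = pi*(r_o^2 - r_i^2)
r_o = 15.5 mm, r_i = 9 mm
A = 500.299 mm^2
sigma = F/A = 2187 / 500.299
sigma = 4.371 MPa


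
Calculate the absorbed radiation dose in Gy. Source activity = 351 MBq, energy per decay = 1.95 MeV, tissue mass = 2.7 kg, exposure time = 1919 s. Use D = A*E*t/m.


A = 351 MBq = 3.5100e+08 Bq
E = 1.95 MeV = 3.1239e-13 J
D = A*E*t/m = 3.5100e+08*3.1239e-13*1919/2.7
D = 0.07793 Gy


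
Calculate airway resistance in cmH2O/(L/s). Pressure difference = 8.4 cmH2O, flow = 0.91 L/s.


R = dP / flow
R = 8.4 / 0.91
R = 9.231 cmH2O/(L/s)


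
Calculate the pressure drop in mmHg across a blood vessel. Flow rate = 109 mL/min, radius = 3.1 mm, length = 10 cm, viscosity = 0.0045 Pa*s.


dP = 8*mu*L*Q / (pi*r^4)
Q = 109 mL/min = 1.81667e-06 m^3/s
dP = 22.5415 Pa = 22.5415 / 133.322 mmHg = 0.1691 mmHg


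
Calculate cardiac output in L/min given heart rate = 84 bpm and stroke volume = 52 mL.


CO = HR * SV
CO = 84 * 52 / 1000
CO = 4.368 L/min


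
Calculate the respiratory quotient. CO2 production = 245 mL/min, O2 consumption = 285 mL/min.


RQ = VCO2 / VO2
RQ = 245 / 285
RQ = 0.8596


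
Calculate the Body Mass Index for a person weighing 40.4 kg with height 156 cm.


BMI = weight / height^2
height = 156 cm = 1.56 m
BMI = 40.4 / 1.56^2
BMI = 16.6 kg/m^2


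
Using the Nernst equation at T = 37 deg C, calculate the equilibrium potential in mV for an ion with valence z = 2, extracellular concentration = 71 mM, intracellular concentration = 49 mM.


E = (RT/(zF)) * ln(C_out/C_in)
T = 37 + 273.15 = 310.15 K
E = (8.314 * 310.15 / (2 * 96485)) * ln(71/49)
E = 4.956 mV


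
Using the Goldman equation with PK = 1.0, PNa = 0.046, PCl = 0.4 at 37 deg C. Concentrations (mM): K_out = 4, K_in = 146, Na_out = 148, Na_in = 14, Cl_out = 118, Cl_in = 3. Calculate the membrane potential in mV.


Vm = (RT/F)*ln((PK*Ko + PNa*Nao + PCl*Cli)/(PK*Ki + PNa*Nai + PCl*Clo))
Numer = 12.008, Denom = 193.844
Vm = -74.34 mV


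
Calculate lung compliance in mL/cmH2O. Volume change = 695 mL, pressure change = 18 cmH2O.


C = dV / dP
C = 695 / 18
C = 38.61 mL/cmH2O


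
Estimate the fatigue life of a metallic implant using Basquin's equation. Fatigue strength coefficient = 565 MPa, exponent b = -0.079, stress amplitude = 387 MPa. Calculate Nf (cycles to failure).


sigma_a = sigma_f' * (2Nf)^b
2Nf = (sigma_a/sigma_f')^(1/b)
2Nf = (387/565)^(1/-0.079)
2Nf = 120.28772
Nf = 60.14


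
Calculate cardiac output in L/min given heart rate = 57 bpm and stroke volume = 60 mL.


CO = HR * SV
CO = 57 * 60 / 1000
CO = 3.42 L/min


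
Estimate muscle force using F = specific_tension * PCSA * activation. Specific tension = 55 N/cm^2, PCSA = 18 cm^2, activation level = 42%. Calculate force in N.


F = sigma * PCSA * activation
F = 55 * 18 * 0.42
F = 415.8 N


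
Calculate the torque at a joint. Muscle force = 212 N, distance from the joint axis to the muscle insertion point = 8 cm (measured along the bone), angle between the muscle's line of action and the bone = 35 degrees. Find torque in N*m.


Torque = F * d * sin(theta)   (moment arm = d*sin(theta))
d = 8 cm = 0.08 m
Torque = 212 * 0.08 * sin(35)
Torque = 9.728 N*m


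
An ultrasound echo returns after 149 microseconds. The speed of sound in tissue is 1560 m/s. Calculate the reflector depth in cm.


depth = c * t / 2
t = 149 us = 1.4900e-04 s
depth = 1560 * 1.4900e-04 / 2
depth = 0.11622 m = 11.622 cm


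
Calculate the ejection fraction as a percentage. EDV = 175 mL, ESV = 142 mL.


SV = EDV - ESV = 175 - 142 = 33 mL
EF = SV/EDV * 100 = 33/175 * 100
EF = 18.86%


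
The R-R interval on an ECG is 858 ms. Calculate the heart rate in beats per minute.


HR = 60 / RR_interval(s)
RR = 858 ms = 0.858 s
HR = 60 / 0.858 = 69.93 bpm


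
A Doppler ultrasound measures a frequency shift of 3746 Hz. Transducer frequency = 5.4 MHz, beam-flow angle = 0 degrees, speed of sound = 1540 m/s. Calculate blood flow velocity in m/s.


v = fd * c / (2 * f0 * cos(theta))
v = 3746 * 1540 / (2 * 5.4000e+06 * cos(0))
v = 0.5342 m/s


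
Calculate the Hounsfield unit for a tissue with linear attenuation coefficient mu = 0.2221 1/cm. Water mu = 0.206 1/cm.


HU = ((mu_tissue - mu_water) / mu_water) * 1000
HU = ((0.2221 - 0.206) / 0.206) * 1000
HU = 78.16


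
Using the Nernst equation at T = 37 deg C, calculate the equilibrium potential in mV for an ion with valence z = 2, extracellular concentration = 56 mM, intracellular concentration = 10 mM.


E = (RT/(zF)) * ln(C_out/C_in)
T = 37 + 273.15 = 310.15 K
E = (8.314 * 310.15 / (2 * 96485)) * ln(56/10)
E = 23.02 mV


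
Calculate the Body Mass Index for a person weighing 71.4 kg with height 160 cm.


BMI = weight / height^2
height = 160 cm = 1.6 m
BMI = 71.4 / 1.6^2
BMI = 27.89 kg/m^2


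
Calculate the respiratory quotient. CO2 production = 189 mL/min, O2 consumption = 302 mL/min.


RQ = VCO2 / VO2
RQ = 189 / 302
RQ = 0.6258


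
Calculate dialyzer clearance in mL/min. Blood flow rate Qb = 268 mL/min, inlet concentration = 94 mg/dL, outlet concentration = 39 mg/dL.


K = Qb * (Cb_in - Cb_out) / Cb_in
K = 268 * (94 - 39) / 94
K = 156.8 mL/min


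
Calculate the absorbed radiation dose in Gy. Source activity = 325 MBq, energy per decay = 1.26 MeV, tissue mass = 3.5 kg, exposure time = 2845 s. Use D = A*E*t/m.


A = 325 MBq = 3.2500e+08 Bq
E = 1.26 MeV = 2.01852e-13 J
D = A*E*t/m = 3.2500e+08*2.01852e-13*2845/3.5
D = 0.05332 Gy


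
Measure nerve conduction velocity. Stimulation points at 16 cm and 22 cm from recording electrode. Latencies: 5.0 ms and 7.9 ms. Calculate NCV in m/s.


Distance = (22 - 16) / 100 = 0.06 m
dt = (7.9 - 5.0) / 1000 = 0.0029 s
NCV = dist / dt = 20.69 m/s


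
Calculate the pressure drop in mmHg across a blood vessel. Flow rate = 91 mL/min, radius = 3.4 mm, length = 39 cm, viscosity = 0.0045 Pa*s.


dP = 8*mu*L*Q / (pi*r^4)
Q = 91 mL/min = 1.51667e-06 m^3/s
dP = 50.7216 Pa = 50.7216 / 133.322 mmHg = 0.3804 mmHg


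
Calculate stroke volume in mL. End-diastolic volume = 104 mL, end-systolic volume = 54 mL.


SV = EDV - ESV
SV = 104 - 54
SV = 50 mL


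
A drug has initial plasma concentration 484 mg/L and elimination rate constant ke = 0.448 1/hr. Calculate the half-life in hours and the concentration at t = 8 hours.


t_half = ln(2) / ke = 0.693147 / 0.448 = 1.547 hr
C(t) = C0 * exp(-ke*t) = 484 * exp(-0.448*8)
C(8) = 13.44 mg/L


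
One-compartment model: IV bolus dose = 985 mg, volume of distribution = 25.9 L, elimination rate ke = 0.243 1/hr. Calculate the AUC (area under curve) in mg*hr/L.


C0 = Dose/Vd = 985/25.9 = 38.0309 mg/L
AUC = C0/ke = 38.0309/0.243
AUC = 156.5 mg*hr/L


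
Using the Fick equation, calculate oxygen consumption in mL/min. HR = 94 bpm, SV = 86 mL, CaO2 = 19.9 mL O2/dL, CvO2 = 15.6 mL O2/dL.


CO = HR*SV = 94*86/1000 = 8.084 L/min
a-v O2 diff = 19.9 - 15.6 = 4.3 mL/dL
VO2 = CO * (CaO2-CvO2) * 10 dL/L
VO2 = 8.084 * 4.3 * 10
VO2 = 347.6 mL/min


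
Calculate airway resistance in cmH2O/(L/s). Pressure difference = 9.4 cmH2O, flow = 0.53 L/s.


R = dP / flow
R = 9.4 / 0.53
R = 17.74 cmH2O/(L/s)


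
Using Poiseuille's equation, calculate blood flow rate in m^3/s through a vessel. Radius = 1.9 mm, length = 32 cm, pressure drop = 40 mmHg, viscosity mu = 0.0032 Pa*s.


Q = pi*r^4*dP / (8*mu*L)
r = 0.0019 m, L = 0.32 m
dP = 40 mmHg = 5332.88 Pa
Q = 2.6652e-05 m^3/s


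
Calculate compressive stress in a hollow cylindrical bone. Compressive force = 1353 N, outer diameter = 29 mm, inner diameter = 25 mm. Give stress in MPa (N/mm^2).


A = pi*(r_o^2 - r_i^2)
r_o = 14.5 mm, r_i = 12.5 mm
A = 169.646 mm^2
sigma = F/A = 1353 / 169.646
sigma = 7.975 MPa


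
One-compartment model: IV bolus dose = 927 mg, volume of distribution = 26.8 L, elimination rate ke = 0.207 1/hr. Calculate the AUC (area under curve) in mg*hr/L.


C0 = Dose/Vd = 927/26.8 = 34.5896 mg/L
AUC = C0/ke = 34.5896/0.207
AUC = 167.1 mg*hr/L


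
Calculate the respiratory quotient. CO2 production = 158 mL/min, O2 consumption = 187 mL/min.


RQ = VCO2 / VO2
RQ = 158 / 187
RQ = 0.8449


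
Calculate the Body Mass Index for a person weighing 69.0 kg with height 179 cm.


BMI = weight / height^2
height = 179 cm = 1.79 m
BMI = 69.0 / 1.79^2
BMI = 21.53 kg/m^2


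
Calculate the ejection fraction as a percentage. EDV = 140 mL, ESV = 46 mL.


SV = EDV - ESV = 140 - 46 = 94 mL
EF = SV/EDV * 100 = 94/140 * 100
EF = 67.14%


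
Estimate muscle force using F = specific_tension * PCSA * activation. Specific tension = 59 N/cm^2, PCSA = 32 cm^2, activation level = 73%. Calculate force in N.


F = sigma * PCSA * activation
F = 59 * 32 * 0.73
F = 1378 N


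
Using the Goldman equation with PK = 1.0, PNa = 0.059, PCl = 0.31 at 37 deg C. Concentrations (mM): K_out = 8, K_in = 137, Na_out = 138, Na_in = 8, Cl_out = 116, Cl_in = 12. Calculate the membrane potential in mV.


Vm = (RT/F)*ln((PK*Ko + PNa*Nao + PCl*Cli)/(PK*Ki + PNa*Nai + PCl*Clo))
Numer = 19.862, Denom = 173.432
Vm = -57.91 mV


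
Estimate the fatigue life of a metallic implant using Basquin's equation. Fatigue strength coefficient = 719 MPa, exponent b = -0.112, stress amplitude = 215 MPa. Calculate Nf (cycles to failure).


sigma_a = sigma_f' * (2Nf)^b
2Nf = (sigma_a/sigma_f')^(1/b)
2Nf = (215/719)^(1/-0.112)
2Nf = 47991.526
Nf = 2.4e+04


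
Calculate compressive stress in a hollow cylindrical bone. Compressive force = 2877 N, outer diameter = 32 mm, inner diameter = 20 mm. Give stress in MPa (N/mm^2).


A = pi*(r_o^2 - r_i^2)
r_o = 16 mm, r_i = 10 mm
A = 490.088 mm^2
sigma = F/A = 2877 / 490.088
sigma = 5.87 MPa


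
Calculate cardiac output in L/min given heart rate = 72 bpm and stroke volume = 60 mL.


CO = HR * SV
CO = 72 * 60 / 1000
CO = 4.32 L/min


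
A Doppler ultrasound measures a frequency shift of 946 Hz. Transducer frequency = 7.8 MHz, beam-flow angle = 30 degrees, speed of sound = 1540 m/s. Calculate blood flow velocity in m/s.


v = fd * c / (2 * f0 * cos(theta))
v = 946 * 1540 / (2 * 7.8000e+06 * cos(30))
v = 0.1078 m/s


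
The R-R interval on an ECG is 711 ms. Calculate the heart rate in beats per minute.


HR = 60 / RR_interval(s)
RR = 711 ms = 0.711 s
HR = 60 / 0.711 = 84.39 bpm


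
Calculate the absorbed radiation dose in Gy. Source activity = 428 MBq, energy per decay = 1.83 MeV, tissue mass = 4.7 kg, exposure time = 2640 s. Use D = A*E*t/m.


A = 428 MBq = 4.2800e+08 Bq
E = 1.83 MeV = 2.93166e-13 J
D = A*E*t/m = 4.2800e+08*2.93166e-13*2640/4.7
D = 0.07048 Gy


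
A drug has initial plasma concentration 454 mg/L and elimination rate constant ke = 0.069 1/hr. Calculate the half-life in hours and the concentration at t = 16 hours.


t_half = ln(2) / ke = 0.693147 / 0.069 = 10.05 hr
C(t) = C0 * exp(-ke*t) = 454 * exp(-0.069*16)
C(16) = 150.5 mg/L


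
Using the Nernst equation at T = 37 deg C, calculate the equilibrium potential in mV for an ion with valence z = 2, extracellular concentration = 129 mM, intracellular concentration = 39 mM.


E = (RT/(zF)) * ln(C_out/C_in)
T = 37 + 273.15 = 310.15 K
E = (8.314 * 310.15 / (2 * 96485)) * ln(129/39)
E = 15.99 mV


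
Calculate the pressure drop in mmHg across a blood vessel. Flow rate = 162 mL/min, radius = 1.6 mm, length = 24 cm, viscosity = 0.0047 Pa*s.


dP = 8*mu*L*Q / (pi*r^4)
Q = 162 mL/min = 2.7e-06 m^3/s
dP = 1183.4 Pa = 1183.4 / 133.322 mmHg = 8.876 mmHg


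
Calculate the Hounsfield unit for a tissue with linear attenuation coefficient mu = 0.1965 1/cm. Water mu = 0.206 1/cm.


HU = ((mu_tissue - mu_water) / mu_water) * 1000
HU = ((0.1965 - 0.206) / 0.206) * 1000
HU = -46.12


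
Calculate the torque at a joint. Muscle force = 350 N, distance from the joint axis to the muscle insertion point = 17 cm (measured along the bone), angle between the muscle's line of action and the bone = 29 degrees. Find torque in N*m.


Torque = F * d * sin(theta)   (moment arm = d*sin(theta))
d = 17 cm = 0.17 m
Torque = 350 * 0.17 * sin(29)
Torque = 28.85 N*m


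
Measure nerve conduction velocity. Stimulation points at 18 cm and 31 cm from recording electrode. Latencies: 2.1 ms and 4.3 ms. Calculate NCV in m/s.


Distance = (31 - 18) / 100 = 0.13 m
dt = (4.3 - 2.1) / 1000 = 0.0022 s
NCV = dist / dt = 59.09 m/s


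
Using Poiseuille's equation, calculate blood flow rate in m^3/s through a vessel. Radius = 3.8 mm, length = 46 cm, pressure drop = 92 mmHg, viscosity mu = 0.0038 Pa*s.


Q = pi*r^4*dP / (8*mu*L)
r = 0.0038 m, L = 0.46 m
dP = 92 mmHg = 12265.624 Pa
Q = 5.7457e-04 m^3/s


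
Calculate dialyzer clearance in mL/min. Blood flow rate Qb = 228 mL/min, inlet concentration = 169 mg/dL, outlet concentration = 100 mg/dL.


K = Qb * (Cb_in - Cb_out) / Cb_in
K = 228 * (169 - 100) / 169
K = 93.09 mL/min


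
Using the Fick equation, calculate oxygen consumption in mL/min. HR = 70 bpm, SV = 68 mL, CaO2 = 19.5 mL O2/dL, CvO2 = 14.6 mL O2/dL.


CO = HR*SV = 70*68/1000 = 4.76 L/min
a-v O2 diff = 19.5 - 14.6 = 4.9 mL/dL
VO2 = CO * (CaO2-CvO2) * 10 dL/L
VO2 = 4.76 * 4.9 * 10
VO2 = 233.2 mL/min


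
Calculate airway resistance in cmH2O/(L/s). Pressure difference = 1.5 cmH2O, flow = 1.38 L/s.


R = dP / flow
R = 1.5 / 1.38
R = 1.087 cmH2O/(L/s)


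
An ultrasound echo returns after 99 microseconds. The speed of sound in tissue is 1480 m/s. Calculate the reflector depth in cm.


depth = c * t / 2
t = 99 us = 9.9000e-05 s
depth = 1480 * 9.9000e-05 / 2
depth = 0.07326 m = 7.326 cm


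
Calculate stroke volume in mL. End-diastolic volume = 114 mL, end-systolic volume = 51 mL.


SV = EDV - ESV
SV = 114 - 51
SV = 63 mL


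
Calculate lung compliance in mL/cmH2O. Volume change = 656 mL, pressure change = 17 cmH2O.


C = dV / dP
C = 656 / 17
C = 38.59 mL/cmH2O


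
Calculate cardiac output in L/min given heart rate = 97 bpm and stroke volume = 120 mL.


CO = HR * SV
CO = 97 * 120 / 1000
CO = 11.64 L/min


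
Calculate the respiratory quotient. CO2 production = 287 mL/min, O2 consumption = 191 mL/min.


RQ = VCO2 / VO2
RQ = 287 / 191
RQ = 1.503


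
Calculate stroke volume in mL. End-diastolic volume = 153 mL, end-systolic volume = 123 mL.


SV = EDV - ESV
SV = 153 - 123
SV = 30 mL


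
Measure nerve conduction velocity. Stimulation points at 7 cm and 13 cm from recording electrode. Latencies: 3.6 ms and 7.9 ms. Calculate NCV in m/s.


Distance = (13 - 7) / 100 = 0.06 m
dt = (7.9 - 3.6) / 1000 = 0.0043 s
NCV = dist / dt = 13.95 m/s


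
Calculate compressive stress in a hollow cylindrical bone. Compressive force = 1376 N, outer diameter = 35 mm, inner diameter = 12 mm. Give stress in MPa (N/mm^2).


A = pi*(r_o^2 - r_i^2)
r_o = 17.5 mm, r_i = 6 mm
A = 849.015 mm^2
sigma = F/A = 1376 / 849.015
sigma = 1.621 MPa


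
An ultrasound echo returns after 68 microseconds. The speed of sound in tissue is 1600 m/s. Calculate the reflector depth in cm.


depth = c * t / 2
t = 68 us = 6.8000e-05 s
depth = 1600 * 6.8000e-05 / 2
depth = 0.0544 m = 5.44 cm


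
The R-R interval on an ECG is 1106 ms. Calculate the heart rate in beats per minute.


HR = 60 / RR_interval(s)
RR = 1106 ms = 1.106 s
HR = 60 / 1.106 = 54.25 bpm


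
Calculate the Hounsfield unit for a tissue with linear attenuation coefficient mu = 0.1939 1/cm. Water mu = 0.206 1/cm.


HU = ((mu_tissue - mu_water) / mu_water) * 1000
HU = ((0.1939 - 0.206) / 0.206) * 1000
HU = -58.74


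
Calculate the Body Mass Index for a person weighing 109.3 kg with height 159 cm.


BMI = weight / height^2
height = 159 cm = 1.59 m
BMI = 109.3 / 1.59^2
BMI = 43.23 kg/m^2


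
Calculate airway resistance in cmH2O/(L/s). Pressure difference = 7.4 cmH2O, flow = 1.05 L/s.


R = dP / flow
R = 7.4 / 1.05
R = 7.048 cmH2O/(L/s)


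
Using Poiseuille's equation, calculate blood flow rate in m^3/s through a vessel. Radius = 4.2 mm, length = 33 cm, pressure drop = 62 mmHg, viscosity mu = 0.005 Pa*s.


Q = pi*r^4*dP / (8*mu*L)
r = 0.0042 m, L = 0.33 m
dP = 62 mmHg = 8265.964 Pa
Q = 6.1216e-04 m^3/s


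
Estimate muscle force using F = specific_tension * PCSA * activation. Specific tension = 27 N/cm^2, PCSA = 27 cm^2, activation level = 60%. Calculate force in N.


F = sigma * PCSA * activation
F = 27 * 27 * 0.6
F = 437.4 N


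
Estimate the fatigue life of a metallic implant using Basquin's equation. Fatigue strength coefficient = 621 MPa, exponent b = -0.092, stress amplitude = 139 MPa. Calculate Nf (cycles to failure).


sigma_a = sigma_f' * (2Nf)^b
2Nf = (sigma_a/sigma_f')^(1/b)
2Nf = (139/621)^(1/-0.092)
2Nf = 11642659
Nf = 5.8213e+06


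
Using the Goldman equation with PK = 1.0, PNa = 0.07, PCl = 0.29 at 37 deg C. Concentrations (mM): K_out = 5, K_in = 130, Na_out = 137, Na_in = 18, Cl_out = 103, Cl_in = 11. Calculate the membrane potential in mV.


Vm = (RT/F)*ln((PK*Ko + PNa*Nao + PCl*Cli)/(PK*Ki + PNa*Nai + PCl*Clo))
Numer = 17.78, Denom = 161.13
Vm = -58.91 mV


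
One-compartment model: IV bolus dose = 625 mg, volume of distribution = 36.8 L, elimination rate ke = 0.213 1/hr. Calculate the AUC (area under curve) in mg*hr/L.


C0 = Dose/Vd = 625/36.8 = 16.9837 mg/L
AUC = C0/ke = 16.9837/0.213
AUC = 79.74 mg*hr/L


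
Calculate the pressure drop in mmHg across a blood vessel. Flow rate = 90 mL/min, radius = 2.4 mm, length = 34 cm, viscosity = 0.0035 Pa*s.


dP = 8*mu*L*Q / (pi*r^4)
Q = 90 mL/min = 1.5e-06 m^3/s
dP = 137.004 Pa = 137.004 / 133.322 mmHg = 1.028 mmHg


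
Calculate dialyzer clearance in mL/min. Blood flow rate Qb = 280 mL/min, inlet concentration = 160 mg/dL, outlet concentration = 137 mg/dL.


K = Qb * (Cb_in - Cb_out) / Cb_in
K = 280 * (160 - 137) / 160
K = 40.25 mL/min


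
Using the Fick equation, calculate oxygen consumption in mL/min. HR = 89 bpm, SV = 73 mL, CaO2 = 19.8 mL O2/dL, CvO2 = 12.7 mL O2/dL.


CO = HR*SV = 89*73/1000 = 6.497 L/min
a-v O2 diff = 19.8 - 12.7 = 7.1 mL/dL
VO2 = CO * (CaO2-CvO2) * 10 dL/L
VO2 = 6.497 * 7.1 * 10
VO2 = 461.3 mL/min


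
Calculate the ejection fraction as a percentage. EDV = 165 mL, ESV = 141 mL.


SV = EDV - ESV = 165 - 141 = 24 mL
EF = SV/EDV * 100 = 24/165 * 100
EF = 14.55%


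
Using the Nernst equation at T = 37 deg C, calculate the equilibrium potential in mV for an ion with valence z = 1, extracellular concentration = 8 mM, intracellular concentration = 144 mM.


E = (RT/(zF)) * ln(C_out/C_in)
T = 37 + 273.15 = 310.15 K
E = (8.314 * 310.15 / (1 * 96485)) * ln(8/144)
E = -77.25 mV


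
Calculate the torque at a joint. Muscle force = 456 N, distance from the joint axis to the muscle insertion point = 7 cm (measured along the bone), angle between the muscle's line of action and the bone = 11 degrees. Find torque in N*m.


Torque = F * d * sin(theta)   (moment arm = d*sin(theta))
d = 7 cm = 0.07 m
Torque = 456 * 0.07 * sin(11)
Torque = 6.091 N*m


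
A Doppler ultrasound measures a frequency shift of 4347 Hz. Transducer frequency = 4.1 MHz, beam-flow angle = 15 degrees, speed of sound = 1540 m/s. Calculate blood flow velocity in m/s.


v = fd * c / (2 * f0 * cos(theta))
v = 4347 * 1540 / (2 * 4.1000e+06 * cos(15))
v = 0.8452 m/s


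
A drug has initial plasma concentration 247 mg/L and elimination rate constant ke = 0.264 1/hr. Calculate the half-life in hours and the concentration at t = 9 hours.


t_half = ln(2) / ke = 0.693147 / 0.264 = 2.626 hr
C(t) = C0 * exp(-ke*t) = 247 * exp(-0.264*9)
C(9) = 22.95 mg/L


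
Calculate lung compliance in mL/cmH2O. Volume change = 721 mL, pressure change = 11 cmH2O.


C = dV / dP
C = 721 / 11
C = 65.55 mL/cmH2O


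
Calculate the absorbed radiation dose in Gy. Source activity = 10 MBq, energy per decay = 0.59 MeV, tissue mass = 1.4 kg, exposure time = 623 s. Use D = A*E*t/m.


A = 10 MBq = 1.0000e+07 Bq
E = 0.59 MeV = 9.4518e-14 J
D = A*E*t/m = 1.0000e+07*9.4518e-14*623/1.4
D = 4.2061e-04 Gy


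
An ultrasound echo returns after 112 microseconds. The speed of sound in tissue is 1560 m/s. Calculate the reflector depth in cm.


depth = c * t / 2
t = 112 us = 1.1200e-04 s
depth = 1560 * 1.1200e-04 / 2
depth = 0.08736 m = 8.736 cm


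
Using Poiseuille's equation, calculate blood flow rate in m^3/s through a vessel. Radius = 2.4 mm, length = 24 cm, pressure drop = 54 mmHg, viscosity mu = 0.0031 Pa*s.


Q = pi*r^4*dP / (8*mu*L)
r = 0.0024 m, L = 0.24 m
dP = 54 mmHg = 7199.388 Pa
Q = 1.2607e-04 m^3/s


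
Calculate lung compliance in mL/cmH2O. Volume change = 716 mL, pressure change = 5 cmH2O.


C = dV / dP
C = 716 / 5
C = 143.2 mL/cmH2O


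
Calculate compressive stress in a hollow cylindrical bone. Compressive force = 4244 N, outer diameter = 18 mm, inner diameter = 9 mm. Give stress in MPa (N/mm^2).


A = pi*(r_o^2 - r_i^2)
r_o = 9 mm, r_i = 4.5 mm
A = 190.852 mm^2
sigma = F/A = 4244 / 190.852
sigma = 22.24 MPa


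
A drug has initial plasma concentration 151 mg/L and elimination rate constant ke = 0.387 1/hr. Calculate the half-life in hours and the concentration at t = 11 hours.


t_half = ln(2) / ke = 0.693147 / 0.387 = 1.791 hr
C(t) = C0 * exp(-ke*t) = 151 * exp(-0.387*11)
C(11) = 2.139 mg/L


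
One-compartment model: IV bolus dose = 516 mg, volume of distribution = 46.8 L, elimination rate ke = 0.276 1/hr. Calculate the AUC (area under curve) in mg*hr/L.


C0 = Dose/Vd = 516/46.8 = 11.0256 mg/L
AUC = C0/ke = 11.0256/0.276
AUC = 39.95 mg*hr/L


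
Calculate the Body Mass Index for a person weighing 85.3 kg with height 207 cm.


BMI = weight / height^2
height = 207 cm = 2.07 m
BMI = 85.3 / 2.07^2
BMI = 19.91 kg/m^2


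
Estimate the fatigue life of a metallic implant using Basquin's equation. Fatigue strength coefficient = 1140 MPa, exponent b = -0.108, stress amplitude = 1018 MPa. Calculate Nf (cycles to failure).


sigma_a = sigma_f' * (2Nf)^b
2Nf = (sigma_a/sigma_f')^(1/b)
2Nf = (1018/1140)^(1/-0.108)
2Nf = 2.8520562
Nf = 1.426


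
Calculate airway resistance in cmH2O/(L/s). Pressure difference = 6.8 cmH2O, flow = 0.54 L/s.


R = dP / flow
R = 6.8 / 0.54
R = 12.59 cmH2O/(L/s)


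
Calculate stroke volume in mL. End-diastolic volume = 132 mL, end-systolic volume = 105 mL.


SV = EDV - ESV
SV = 132 - 105
SV = 27 mL


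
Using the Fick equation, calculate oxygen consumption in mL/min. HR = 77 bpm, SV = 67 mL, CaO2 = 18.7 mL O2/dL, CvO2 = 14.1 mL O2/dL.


CO = HR*SV = 77*67/1000 = 5.159 L/min
a-v O2 diff = 18.7 - 14.1 = 4.6 mL/dL
VO2 = CO * (CaO2-CvO2) * 10 dL/L
VO2 = 5.159 * 4.6 * 10
VO2 = 237.3 mL/min


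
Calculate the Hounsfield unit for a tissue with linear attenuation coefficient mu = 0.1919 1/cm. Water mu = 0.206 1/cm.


HU = ((mu_tissue - mu_water) / mu_water) * 1000
HU = ((0.1919 - 0.206) / 0.206) * 1000
HU = -68.45


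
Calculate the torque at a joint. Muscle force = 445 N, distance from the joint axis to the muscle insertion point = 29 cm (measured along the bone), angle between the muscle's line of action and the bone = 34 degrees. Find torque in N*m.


Torque = F * d * sin(theta)   (moment arm = d*sin(theta))
d = 29 cm = 0.29 m
Torque = 445 * 0.29 * sin(34)
Torque = 72.16 N*m


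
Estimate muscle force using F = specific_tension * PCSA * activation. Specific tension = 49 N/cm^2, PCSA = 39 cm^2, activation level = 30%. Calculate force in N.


F = sigma * PCSA * activation
F = 49 * 39 * 0.3
F = 573.3 N


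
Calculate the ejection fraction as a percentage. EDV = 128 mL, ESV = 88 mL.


SV = EDV - ESV = 128 - 88 = 40 mL
EF = SV/EDV * 100 = 40/128 * 100
EF = 31.25%


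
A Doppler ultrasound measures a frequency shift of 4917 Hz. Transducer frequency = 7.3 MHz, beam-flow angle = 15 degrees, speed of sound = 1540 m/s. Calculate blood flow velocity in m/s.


v = fd * c / (2 * f0 * cos(theta))
v = 4917 * 1540 / (2 * 7.3000e+06 * cos(15))
v = 0.5369 m/s


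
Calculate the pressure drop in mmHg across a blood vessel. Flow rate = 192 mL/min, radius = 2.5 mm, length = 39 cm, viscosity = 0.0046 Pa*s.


dP = 8*mu*L*Q / (pi*r^4)
Q = 192 mL/min = 3.2e-06 m^3/s
dP = 374.242 Pa = 374.242 / 133.322 mmHg = 2.807 mmHg


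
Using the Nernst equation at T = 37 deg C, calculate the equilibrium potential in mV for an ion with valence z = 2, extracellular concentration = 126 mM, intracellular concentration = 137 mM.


E = (RT/(zF)) * ln(C_out/C_in)
T = 37 + 273.15 = 310.15 K
E = (8.314 * 310.15 / (2 * 96485)) * ln(126/137)
E = -1.118 mV


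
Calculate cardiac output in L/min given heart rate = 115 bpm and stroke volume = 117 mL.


CO = HR * SV
CO = 115 * 117 / 1000
CO = 13.46 L/min


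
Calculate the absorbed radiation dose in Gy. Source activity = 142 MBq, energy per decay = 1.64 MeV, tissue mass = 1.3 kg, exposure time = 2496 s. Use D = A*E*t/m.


A = 142 MBq = 1.4200e+08 Bq
E = 1.64 MeV = 2.62728e-13 J
D = A*E*t/m = 1.4200e+08*2.62728e-13*2496/1.3
D = 0.07163 Gy


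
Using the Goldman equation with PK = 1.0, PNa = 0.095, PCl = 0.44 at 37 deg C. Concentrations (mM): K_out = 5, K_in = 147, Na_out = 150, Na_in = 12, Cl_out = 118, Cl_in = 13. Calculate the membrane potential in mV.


Vm = (RT/F)*ln((PK*Ko + PNa*Nao + PCl*Cli)/(PK*Ki + PNa*Nai + PCl*Clo))
Numer = 24.97, Denom = 200.06
Vm = -55.61 mV


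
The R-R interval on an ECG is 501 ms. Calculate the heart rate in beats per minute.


HR = 60 / RR_interval(s)
RR = 501 ms = 0.501 s
HR = 60 / 0.501 = 119.8 bpm


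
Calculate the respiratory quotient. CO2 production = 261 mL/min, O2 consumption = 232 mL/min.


RQ = VCO2 / VO2
RQ = 261 / 232
RQ = 1.125


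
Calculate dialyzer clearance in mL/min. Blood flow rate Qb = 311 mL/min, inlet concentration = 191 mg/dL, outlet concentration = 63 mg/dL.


K = Qb * (Cb_in - Cb_out) / Cb_in
K = 311 * (191 - 63) / 191
K = 208.4 mL/min


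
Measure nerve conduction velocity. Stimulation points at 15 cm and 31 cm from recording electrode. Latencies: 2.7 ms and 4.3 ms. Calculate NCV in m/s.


Distance = (31 - 15) / 100 = 0.16 m
dt = (4.3 - 2.7) / 1000 = 0.0016 s
NCV = dist / dt = 100 m/s


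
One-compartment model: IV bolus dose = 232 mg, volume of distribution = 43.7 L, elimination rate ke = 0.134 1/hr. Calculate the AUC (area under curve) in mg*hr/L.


C0 = Dose/Vd = 232/43.7 = 5.30892 mg/L
AUC = C0/ke = 5.30892/0.134
AUC = 39.62 mg*hr/L


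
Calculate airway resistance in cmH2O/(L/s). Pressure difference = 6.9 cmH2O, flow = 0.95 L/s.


R = dP / flow
R = 6.9 / 0.95
R = 7.263 cmH2O/(L/s)


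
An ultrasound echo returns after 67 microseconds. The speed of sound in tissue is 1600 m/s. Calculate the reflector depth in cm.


depth = c * t / 2
t = 67 us = 6.7000e-05 s
depth = 1600 * 6.7000e-05 / 2
depth = 0.0536 m = 5.36 cm


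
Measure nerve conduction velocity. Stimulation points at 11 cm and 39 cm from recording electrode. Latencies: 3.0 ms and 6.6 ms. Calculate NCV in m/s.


Distance = (39 - 11) / 100 = 0.28 m
dt = (6.6 - 3.0) / 1000 = 0.0036 s
NCV = dist / dt = 77.78 m/s


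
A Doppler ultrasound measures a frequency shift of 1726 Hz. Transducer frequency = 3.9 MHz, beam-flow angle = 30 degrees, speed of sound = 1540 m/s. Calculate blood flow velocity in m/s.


v = fd * c / (2 * f0 * cos(theta))
v = 1726 * 1540 / (2 * 3.9000e+06 * cos(30))
v = 0.3935 m/s


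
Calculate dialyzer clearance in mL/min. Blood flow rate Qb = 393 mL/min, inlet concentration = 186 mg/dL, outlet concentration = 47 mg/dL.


K = Qb * (Cb_in - Cb_out) / Cb_in
K = 393 * (186 - 47) / 186
K = 293.7 mL/min


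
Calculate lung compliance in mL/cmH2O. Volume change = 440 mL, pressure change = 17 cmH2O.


C = dV / dP
C = 440 / 17
C = 25.88 mL/cmH2O


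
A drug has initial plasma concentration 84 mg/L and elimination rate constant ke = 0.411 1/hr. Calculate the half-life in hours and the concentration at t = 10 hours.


t_half = ln(2) / ke = 0.693147 / 0.411 = 1.686 hr
C(t) = C0 * exp(-ke*t) = 84 * exp(-0.411*10)
C(10) = 1.378 mg/L


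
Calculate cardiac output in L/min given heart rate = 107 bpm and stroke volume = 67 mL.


CO = HR * SV
CO = 107 * 67 / 1000
CO = 7.169 L/min


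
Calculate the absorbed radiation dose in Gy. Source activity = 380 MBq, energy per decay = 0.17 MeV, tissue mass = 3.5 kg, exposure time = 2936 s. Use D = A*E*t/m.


A = 380 MBq = 3.8000e+08 Bq
E = 0.17 MeV = 2.7234e-14 J
D = A*E*t/m = 3.8000e+08*2.7234e-14*2936/3.5
D = 0.008681 Gy


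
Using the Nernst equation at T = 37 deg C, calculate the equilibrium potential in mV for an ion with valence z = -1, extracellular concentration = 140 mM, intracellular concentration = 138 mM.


E = (RT/(zF)) * ln(C_out/C_in)
T = 37 + 273.15 = 310.15 K
E = (8.314 * 310.15 / (-1 * 96485)) * ln(140/138)
E = -0.3845 mV


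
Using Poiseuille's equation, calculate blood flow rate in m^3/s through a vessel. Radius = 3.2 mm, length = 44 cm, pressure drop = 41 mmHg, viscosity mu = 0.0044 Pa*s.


Q = pi*r^4*dP / (8*mu*L)
r = 0.0032 m, L = 0.44 m
dP = 41 mmHg = 5466.202 Pa
Q = 1.1626e-04 m^3/s


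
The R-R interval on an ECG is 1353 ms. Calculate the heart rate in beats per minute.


HR = 60 / RR_interval(s)
RR = 1353 ms = 1.353 s
HR = 60 / 1.353 = 44.35 bpm


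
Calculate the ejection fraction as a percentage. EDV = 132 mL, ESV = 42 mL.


SV = EDV - ESV = 132 - 42 = 90 mL
EF = SV/EDV * 100 = 90/132 * 100
EF = 68.18%


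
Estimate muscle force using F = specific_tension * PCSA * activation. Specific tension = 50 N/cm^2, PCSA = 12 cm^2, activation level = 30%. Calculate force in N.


F = sigma * PCSA * activation
F = 50 * 12 * 0.3
F = 180 N


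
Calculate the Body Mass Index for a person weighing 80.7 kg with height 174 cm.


BMI = weight / height^2
height = 174 cm = 1.74 m
BMI = 80.7 / 1.74^2
BMI = 26.65 kg/m^2


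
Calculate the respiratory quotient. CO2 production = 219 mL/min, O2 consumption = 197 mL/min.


RQ = VCO2 / VO2
RQ = 219 / 197
RQ = 1.112


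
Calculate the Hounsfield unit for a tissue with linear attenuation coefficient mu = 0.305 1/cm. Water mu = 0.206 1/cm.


HU = ((mu_tissue - mu_water) / mu_water) * 1000
HU = ((0.305 - 0.206) / 0.206) * 1000
HU = 480.6


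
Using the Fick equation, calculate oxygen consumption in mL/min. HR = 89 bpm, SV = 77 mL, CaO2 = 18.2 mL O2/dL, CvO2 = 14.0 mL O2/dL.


CO = HR*SV = 89*77/1000 = 6.853 L/min
a-v O2 diff = 18.2 - 14.0 = 4.2 mL/dL
VO2 = CO * (CaO2-CvO2) * 10 dL/L
VO2 = 6.853 * 4.2 * 10
VO2 = 287.8 mL/min


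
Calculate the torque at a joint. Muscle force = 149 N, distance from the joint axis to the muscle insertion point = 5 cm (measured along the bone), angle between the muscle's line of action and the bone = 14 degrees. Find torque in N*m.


Torque = F * d * sin(theta)   (moment arm = d*sin(theta))
d = 5 cm = 0.05 m
Torque = 149 * 0.05 * sin(14)
Torque = 1.802 N*m


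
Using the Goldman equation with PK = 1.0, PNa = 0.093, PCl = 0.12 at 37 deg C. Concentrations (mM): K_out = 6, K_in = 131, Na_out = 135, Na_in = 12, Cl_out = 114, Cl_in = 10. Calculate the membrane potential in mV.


Vm = (RT/F)*ln((PK*Ko + PNa*Nao + PCl*Cli)/(PK*Ki + PNa*Nai + PCl*Clo))
Numer = 19.755, Denom = 145.796
Vm = -53.42 mV


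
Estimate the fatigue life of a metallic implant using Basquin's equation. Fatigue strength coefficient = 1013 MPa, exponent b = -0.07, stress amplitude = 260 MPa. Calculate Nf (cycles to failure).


sigma_a = sigma_f' * (2Nf)^b
2Nf = (sigma_a/sigma_f')^(1/b)
2Nf = (260/1013)^(1/-0.07)
2Nf = 2.7394194e+08
Nf = 1.3697e+08


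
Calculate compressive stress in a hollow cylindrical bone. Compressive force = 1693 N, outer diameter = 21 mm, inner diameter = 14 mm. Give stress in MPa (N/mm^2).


A = pi*(r_o^2 - r_i^2)
r_o = 10.5 mm, r_i = 7 mm
A = 192.423 mm^2
sigma = F/A = 1693 / 192.423
sigma = 8.798 MPa


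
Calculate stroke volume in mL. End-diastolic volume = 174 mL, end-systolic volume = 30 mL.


SV = EDV - ESV
SV = 174 - 30
SV = 144 mL


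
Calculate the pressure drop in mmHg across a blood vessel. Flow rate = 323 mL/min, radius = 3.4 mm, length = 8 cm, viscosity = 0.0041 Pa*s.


dP = 8*mu*L*Q / (pi*r^4)
Q = 323 mL/min = 5.38333e-06 m^3/s
dP = 33.6472 Pa = 33.6472 / 133.322 mmHg = 0.2524 mmHg


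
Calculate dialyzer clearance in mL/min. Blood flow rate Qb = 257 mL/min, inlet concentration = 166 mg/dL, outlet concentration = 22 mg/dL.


K = Qb * (Cb_in - Cb_out) / Cb_in
K = 257 * (166 - 22) / 166
K = 222.9 mL/min


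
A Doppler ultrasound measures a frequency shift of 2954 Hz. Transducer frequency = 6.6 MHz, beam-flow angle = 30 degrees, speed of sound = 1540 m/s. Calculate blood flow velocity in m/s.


v = fd * c / (2 * f0 * cos(theta))
v = 2954 * 1540 / (2 * 6.6000e+06 * cos(30))
v = 0.3979 m/s


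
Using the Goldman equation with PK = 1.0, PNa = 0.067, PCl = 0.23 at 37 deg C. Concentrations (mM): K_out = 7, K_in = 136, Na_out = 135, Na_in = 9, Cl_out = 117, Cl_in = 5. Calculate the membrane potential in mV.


Vm = (RT/F)*ln((PK*Ko + PNa*Nao + PCl*Cli)/(PK*Ki + PNa*Nai + PCl*Clo))
Numer = 17.195, Denom = 163.513
Vm = -60.19 mV


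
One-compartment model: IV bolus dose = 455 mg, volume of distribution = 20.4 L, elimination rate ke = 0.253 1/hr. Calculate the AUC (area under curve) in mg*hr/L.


C0 = Dose/Vd = 455/20.4 = 22.3039 mg/L
AUC = C0/ke = 22.3039/0.253
AUC = 88.16 mg*hr/L


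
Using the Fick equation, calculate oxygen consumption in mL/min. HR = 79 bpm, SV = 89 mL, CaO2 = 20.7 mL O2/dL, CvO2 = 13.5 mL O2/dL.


CO = HR*SV = 79*89/1000 = 7.031 L/min
a-v O2 diff = 20.7 - 13.5 = 7.2 mL/dL
VO2 = CO * (CaO2-CvO2) * 10 dL/L
VO2 = 7.031 * 7.2 * 10
VO2 = 506.2 mL/min


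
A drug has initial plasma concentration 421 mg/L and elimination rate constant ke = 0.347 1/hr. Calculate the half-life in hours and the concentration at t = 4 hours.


t_half = ln(2) / ke = 0.693147 / 0.347 = 1.998 hr
C(t) = C0 * exp(-ke*t) = 421 * exp(-0.347*4)
C(4) = 105.1 mg/L


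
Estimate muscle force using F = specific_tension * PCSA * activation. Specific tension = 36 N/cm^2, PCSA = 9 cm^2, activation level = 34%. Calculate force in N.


F = sigma * PCSA * activation
F = 36 * 9 * 0.34
F = 110.2 N


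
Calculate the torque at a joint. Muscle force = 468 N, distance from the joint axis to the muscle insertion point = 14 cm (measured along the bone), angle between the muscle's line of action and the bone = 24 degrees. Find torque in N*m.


Torque = F * d * sin(theta)   (moment arm = d*sin(theta))
d = 14 cm = 0.14 m
Torque = 468 * 0.14 * sin(24)
Torque = 26.65 N*m


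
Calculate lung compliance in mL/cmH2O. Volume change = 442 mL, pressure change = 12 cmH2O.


C = dV / dP
C = 442 / 12
C = 36.83 mL/cmH2O


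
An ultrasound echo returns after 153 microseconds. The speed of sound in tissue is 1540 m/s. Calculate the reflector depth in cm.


depth = c * t / 2
t = 153 us = 1.5300e-04 s
depth = 1540 * 1.5300e-04 / 2
depth = 0.11781 m = 11.781 cm


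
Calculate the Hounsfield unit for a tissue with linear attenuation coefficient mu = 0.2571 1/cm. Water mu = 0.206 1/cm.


HU = ((mu_tissue - mu_water) / mu_water) * 1000
HU = ((0.2571 - 0.206) / 0.206) * 1000
HU = 248.1


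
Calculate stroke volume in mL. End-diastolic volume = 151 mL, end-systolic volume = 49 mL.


SV = EDV - ESV
SV = 151 - 49
SV = 102 mL


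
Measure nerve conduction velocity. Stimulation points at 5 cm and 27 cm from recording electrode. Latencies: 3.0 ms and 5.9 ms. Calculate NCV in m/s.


Distance = (27 - 5) / 100 = 0.22 m
dt = (5.9 - 3.0) / 1000 = 0.0029 s
NCV = dist / dt = 75.86 m/s


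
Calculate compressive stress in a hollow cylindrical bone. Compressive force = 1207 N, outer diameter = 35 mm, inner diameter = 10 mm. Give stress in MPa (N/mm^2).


A = pi*(r_o^2 - r_i^2)
r_o = 17.5 mm, r_i = 5 mm
A = 883.573 mm^2
sigma = F/A = 1207 / 883.573
sigma = 1.366 MPa
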